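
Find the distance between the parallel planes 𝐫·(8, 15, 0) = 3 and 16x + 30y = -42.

24/17

Divide the second equation by 2 to match normals: 8x + 15y = -21.
Both planes have normal n = (8, 15, 0), |n| = 17. Any point on the first plane is at distance |(-21) − 3|/|n| = 24/17 from the second.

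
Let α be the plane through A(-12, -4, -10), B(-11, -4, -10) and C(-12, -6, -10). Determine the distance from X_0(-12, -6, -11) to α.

1

AB = (1, 0, 0) and AC = (0, -2, 0), so a normal is n = AB × AC = (0, 0, -2).
Then n·(-12, -6, -11) - 20 = 2.
|n| = √(0 + 0 + 4) = 2, so the distance is |2|/2 = 1.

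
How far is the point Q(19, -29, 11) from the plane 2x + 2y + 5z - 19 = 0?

Normal vector n = (2, 2, 5), and n·(19, -29, 11) - 19 = 16.
|n| = √(4 + 4 + 25) = √33, so the distance is |16|/√33 = 16√33/33.

16/√33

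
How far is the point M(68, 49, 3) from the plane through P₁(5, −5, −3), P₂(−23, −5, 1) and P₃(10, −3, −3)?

4

P₁P₂ = (−28, 0, 4) and P₁P₃ = (5, 2, 0), so a normal is n = P₁P₂ × P₁P₃ = (−8, 20, −56).
Then n·(68, 49, 3) − 28 = 240.
|n| = √(64 + 400 + 3136) = 60, so the distance is |240|/60 = 4.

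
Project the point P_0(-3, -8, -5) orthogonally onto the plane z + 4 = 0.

n = (0, 0, 1), |n|² = 1, and n·P_0 − (-4) = -1.
t = -1/1 = -1, so the foot is P_0 − t·n = (-3, -8, -5) − (-1)·(0, 0, 1) = (-3, -8, -4).

(-3, -8, -4)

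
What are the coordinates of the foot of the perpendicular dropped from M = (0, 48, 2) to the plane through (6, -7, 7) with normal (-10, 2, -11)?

The perpendicular from M has direction n = (-10, 2, -11): r = (0, 48, 2) + λ(-10, 2, -11).
Substitute into the plane: n·(M + λn) = -151 gives 74 + 225λ = -151, so λ = -1.
Foot = (0, 48, 2) + (-1)·(-10, 2, -11) = (10, 46, 13).

(10, 46, 13)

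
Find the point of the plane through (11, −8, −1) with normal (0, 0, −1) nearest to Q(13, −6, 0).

n = (0, 0, −1), |n|² = 1, and n·Q − 1 = -1.
t = -1/1 = -1, so the foot is Q − t·n = (13, −6, 0) − (-1)·(0, 0, −1) = (13, −6, −1).

(13, -6, -1)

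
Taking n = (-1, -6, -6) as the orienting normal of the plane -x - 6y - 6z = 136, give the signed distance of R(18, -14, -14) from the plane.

14/√73

n·R − 136 = 14.
|n| = √73, so the signed distance is 14/√73.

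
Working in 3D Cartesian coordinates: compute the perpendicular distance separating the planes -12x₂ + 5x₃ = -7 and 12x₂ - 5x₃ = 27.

Divide the second equation by -1 to match normals: -12x₂ + 5x₃ = -27.
With common normal n = (0, -12, 5) (|n| = 13), the distance is |(-7) − (-27)|/|n| = 20/13.

20/13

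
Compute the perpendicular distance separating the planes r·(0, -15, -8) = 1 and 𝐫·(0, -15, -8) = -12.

Both planes have normal n = (0, -15, -8), |n| = 17. Any point on the first plane is at distance |(-12) − 1|/|n| = 13/17 from the second.

13/17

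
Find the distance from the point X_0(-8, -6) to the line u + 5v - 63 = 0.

101/√26

The normal to the line is n = (1, 5) with |n| = √26.
|n·X_0 − 63| = |-38 − 63| = 101, so the distance is 101/√26 = 101√26/26.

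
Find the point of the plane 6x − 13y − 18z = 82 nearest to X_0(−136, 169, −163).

(-3086/23, 3796/23, -3875/23)

n = (6, −13, −18), |n|² = 529, and n·X_0 − 82 = -161.
t = -161/529 = -7/23, so the foot is X_0 − t·n = (−136, 169, −163) − (-7/23)·(6, −13, −18) = (−3086/23, 3796/23, −3875/23).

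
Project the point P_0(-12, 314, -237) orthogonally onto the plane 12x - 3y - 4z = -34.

n = (12, -3, -4), |n|² = 169, and n·P_0 − (-34) = -104.
t = -104/169 = -8/13, so the foot is P_0 − t·n = (-12, 314, -237) − (-8/13)·(12, -3, -4) = (-60/13, 4058/13, -3113/13).

(-60/13, 4058/13, -3113/13)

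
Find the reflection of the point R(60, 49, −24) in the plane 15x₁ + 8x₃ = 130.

(0, 49, -56)

n = (15, 0, 8), |n|² = 289, n·R − 130 = 578, so t = 578/289 = 2.
Foot F = R − 2·n = (30, 49, −40); the reflection is 2F − R = (0, 49, −56).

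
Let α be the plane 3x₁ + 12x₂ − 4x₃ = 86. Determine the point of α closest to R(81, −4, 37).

n = (3, 12, −4), |n|² = 169, and n·R − 86 = -39.
t = -39/169 = -3/13, so the foot is R − t·n = (81, −4, 37) − (-3/13)·(3, 12, −4) = (1062/13, −16/13, 469/13).

(1062/13, -16/13, 469/13)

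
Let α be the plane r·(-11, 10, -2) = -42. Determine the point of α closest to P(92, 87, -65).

The perpendicular from P has direction n = (-11, 10, -2): r = (92, 87, -65) + λ(-11, 10, -2).
Substitute into the plane: n·(P + λn) = -42 gives -12 + 225λ = -42, so λ = -2/15.
Foot = (92, 87, -65) + (-2/15)·(-11, 10, -2) = (1402/15, 257/3, -971/15).

(1402/15, 257/3, -971/15)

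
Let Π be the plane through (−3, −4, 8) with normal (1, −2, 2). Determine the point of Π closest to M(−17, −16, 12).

n = (1, −2, 2), |n|² = 9, and n·M − 21 = 18.
t = 18/9 = 2, so the foot is M − t·n = (−17, −16, 12) − 2·(1, −2, 2) = (−19, −12, 8).

(-19, -12, 8)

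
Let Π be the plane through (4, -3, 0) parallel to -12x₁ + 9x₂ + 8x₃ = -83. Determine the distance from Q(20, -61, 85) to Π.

Parallel planes share the normal n = (-12, 9, 8); since (4, -3, 0) lies on the plane, its equation is -12x₁ + 9x₂ + 8x₃ = -75.
d = |(-12)·20 + 9·(-61) + 8·85 − (-75)| / √(144 + 81 + 64) = |-34| / 17 = 2.

2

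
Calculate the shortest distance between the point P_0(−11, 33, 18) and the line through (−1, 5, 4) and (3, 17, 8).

2√94

A direction vector is d = (4, 12, 4).
AP = (−10, 28, 14), and AP × d = (−56, 96, −232).
|AP × d|² = 66176 and |d|² = 176, so the distance is √(66176/176) = √376 = 2√94.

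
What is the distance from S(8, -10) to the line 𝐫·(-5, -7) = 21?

The normal to the line is n = (-5, -7) with |n| = √74.
|n·S − 21| = |30 − 21| = 9, so the distance is 9/√74.

9/√74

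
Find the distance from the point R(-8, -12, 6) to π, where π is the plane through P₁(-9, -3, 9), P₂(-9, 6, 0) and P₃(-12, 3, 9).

P₁P₂ = (0, 9, -9) and P₁P₃ = (-3, 6, 0), so a normal is n = P₁P₂ × P₁P₃ = (54, 27, 27).
d = |54·(-8) + 27·(-12) + 27·6 − (-324)| / √(2916 + 729 + 729) = |-270| / (27√6) = 5√6/3.

5√6/3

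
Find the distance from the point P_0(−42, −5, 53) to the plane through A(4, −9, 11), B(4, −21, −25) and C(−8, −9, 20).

18/13

AB = (0, −12, −36) and AC = (−12, 0, 9), so a normal is n = AB × AC = (−108, 432, −144).
Then n·(−42, −5, 53) − (−5904) = 648.
|n| = √(11664 + 186624 + 20736) = 468, so the distance is |648|/468 = 18/13.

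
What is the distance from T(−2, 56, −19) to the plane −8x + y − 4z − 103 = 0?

5

d = |(-8)·(-2) + 1·56 + (-4)·(-19) − 103| / √(64 + 1 + 16) = |45| / 9 = 5.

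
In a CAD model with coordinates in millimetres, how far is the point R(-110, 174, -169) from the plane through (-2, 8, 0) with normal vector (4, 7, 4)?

The plane has equation n·(r − (-2, 8, 0)) = 0, i.e. n·r = 48.
Then n·(-110, 174, -169) - 48 = 54.
|n| = √(16 + 49 + 16) = 9, so the distance is |54|/9 = 6.

6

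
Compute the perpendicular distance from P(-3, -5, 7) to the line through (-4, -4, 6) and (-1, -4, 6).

√2

A direction vector is d = (3, 0, 0).
AP = (1, -1, 1); AP·d = 3, |AP|² = 3, |d|² = 9.
distance² = |AP|² − (AP·d)²/|d|² = 3 − 9/9 = 2, so the distance is √2.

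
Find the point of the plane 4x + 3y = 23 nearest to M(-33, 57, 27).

The perpendicular from M has direction n = (4, 3, 0): r = (-33, 57, 27) + t(4, 3, 0).
Substitute into the plane: n·(M + tn) = 23 gives 39 + 25t = 23, so t = -16/25.
Foot = (-33, 57, 27) + (-16/25)·(4, 3, 0) = (-889/25, 1377/25, 27).

(-889/25, 1377/25, 27)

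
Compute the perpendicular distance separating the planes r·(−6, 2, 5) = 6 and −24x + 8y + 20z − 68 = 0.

Divide the second equation by 4 to match normals: −6x + 2y + 5z = 17.
Both planes have normal n = (−6, 2, 5), |n| = √65. Any point on the first plane is at distance |17 − 6|/|n| = 11/√65 = 11√65/65 from the second.

11√65/65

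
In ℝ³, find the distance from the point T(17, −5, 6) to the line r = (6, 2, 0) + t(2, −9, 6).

√85

Direction vector d = (2, −9, 6).
AP = (11, −7, 6); AP·d = 121, |AP|² = 206, |d|² = 121.
distance² = |AP|² − (AP·d)²/|d|² = 206 − 14641/121 = 85, so the distance is √85.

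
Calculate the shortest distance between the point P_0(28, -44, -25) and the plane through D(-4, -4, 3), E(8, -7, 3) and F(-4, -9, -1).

12/√42

DE = (12, -3, 0) and DF = (0, -5, -4), so a normal is n = DE × DF = (12, 48, -60).
Then n·(28, -44, -25) - (-420) = 144.
|n| = √(144 + 2304 + 3600) = 12√42, so the distance is |144|/(12√42) = 2√42/7.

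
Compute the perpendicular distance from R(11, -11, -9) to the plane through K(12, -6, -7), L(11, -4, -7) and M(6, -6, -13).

KL = (-1, 2, 0) and KM = (-6, 0, -6), so a normal is n = KL × KM = (-12, -6, 12).
Then n·(11, -11, -9) - (-192) = 18.
|n| = √(144 + 36 + 144) = 18, so the distance is |18|/18 = 1.

1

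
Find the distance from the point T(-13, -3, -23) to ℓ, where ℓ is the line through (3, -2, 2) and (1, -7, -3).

6√11

A direction vector is d = (-2, -5, -5).
AP = (-16, -1, -25), and AP × d = (-120, -30, 78).
|AP × d|² = 21384 and |d|² = 54, so the distance is √(21384/54) = √396 = 6√11.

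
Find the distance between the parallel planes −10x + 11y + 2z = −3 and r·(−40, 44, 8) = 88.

5/3

Divide the second equation by 4 to match normals: −10x + 11y + 2z = 22.
Both planes have normal n = (−10, 11, 2), |n| = 15. Any point on the first plane is at distance |22 − (-3)|/|n| = 25/15 = 5/3 from the second.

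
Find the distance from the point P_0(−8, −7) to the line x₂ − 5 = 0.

12

d = |0·(-8) + 1·(-7) − 5| / √(0 + 1) = |-12|/1 = 12.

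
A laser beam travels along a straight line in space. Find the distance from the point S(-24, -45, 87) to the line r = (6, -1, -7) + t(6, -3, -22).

Direction vector d = (6, -3, -22).
AP = (-30, -44, 94), and AP × d = (1250, -96, 354).
|AP × d|² = 1697032 and |d|² = 529, so the distance is √(1697032/529) = √3208 = 2√802.

2√802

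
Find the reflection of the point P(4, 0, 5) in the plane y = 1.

With n = (0, 1, 0), the signed offset is (n·P − 1)/|n|² = -1/1 = -1.
P' = P − 2t·n = (4, 0, 5) − (-2)·(0, 1, 0) = (4, 2, 5).

(4, 2, 5)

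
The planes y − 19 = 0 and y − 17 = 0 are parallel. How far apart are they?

Both planes have normal n = (0, 1, 0), |n| = 1. Any point on the first plane is at distance |17 − 19|/|n| = 2/1 = 2 from the second.

2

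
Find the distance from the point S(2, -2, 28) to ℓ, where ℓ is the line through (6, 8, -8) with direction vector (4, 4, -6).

Direction vector d = (4, 4, -6).
AP = (-4, -10, 36), and AP × d = (-84, 120, 24).
|AP × d|² = 22032 and |d|² = 68, so the distance is √(22032/68) = √324 = 18.

18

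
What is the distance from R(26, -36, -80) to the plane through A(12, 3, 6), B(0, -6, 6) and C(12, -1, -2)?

26√29/29

AB = (-12, -9, 0) and AC = (0, -4, -8), so a normal is n = AB × AC = (72, -96, 48).
Then n·(26, -36, -80) - 864 = 624.
|n| = √(5184 + 9216 + 2304) = 24√29, so the distance is |624|/(24√29) = 26/√29.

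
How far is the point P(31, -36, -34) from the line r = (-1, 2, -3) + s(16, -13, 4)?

Direction vector d = (16, -13, 4).
AP = (32, -38, -31); AP·d = 882, |AP|² = 3429, |d|² = 441.
distance² = |AP|² − (AP·d)²/|d|² = 3429 − 777924/441 = 1665, so the distance is 3√185.

3√185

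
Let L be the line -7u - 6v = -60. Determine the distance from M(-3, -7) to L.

The normal to the line is n = (-7, -6) with |n| = √85.
|n·M − (-60)| = |63 − (-60)| = 123, so the distance is 123/√85.

123√85/85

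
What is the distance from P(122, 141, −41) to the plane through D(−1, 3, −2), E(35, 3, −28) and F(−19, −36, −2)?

DE = (36, 0, −26) and DF = (−18, −39, 0), so a normal is n = DE × DF = (−1014, 468, −1404).
d = |(-1014)·122 + 468·141 + (-1404)·(-41) − 5226| / √(1028196 + 219024 + 1971216) = |-5382| / 1794 = 3.

3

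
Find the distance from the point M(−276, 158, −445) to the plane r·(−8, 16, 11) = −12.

n = (−8, 16, 11); n·P − (-12) = -147; |n| = 21; distance = 147/21 = 7.

7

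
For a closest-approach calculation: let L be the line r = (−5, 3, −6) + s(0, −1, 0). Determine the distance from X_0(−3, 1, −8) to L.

Direction vector d = (0, −1, 0).
AP = (2, −2, −2), and AP × d = (−2, 0, −2).
|AP × d|² = 8 and |d|² = 1, so the distance is √8 = 2√2.

2√2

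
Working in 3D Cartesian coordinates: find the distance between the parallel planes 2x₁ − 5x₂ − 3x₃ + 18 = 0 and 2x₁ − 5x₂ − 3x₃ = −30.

6√38/19

Both planes have normal n = (2, −5, −3), |n| = √38. Any point on the first plane is at distance |(-30) − (-18)|/|n| = 12/√38 from the second.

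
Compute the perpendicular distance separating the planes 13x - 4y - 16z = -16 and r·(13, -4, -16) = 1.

17/21

With common normal n = (13, -4, -16) (|n| = 21), the distance is |(-16) − 1|/|n| = 17/21.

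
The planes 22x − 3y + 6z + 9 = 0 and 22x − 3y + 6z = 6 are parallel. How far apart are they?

15/23

With common normal n = (22, −3, 6) (|n| = 23), the distance is |(-9) − 6|/|n| = 15/23.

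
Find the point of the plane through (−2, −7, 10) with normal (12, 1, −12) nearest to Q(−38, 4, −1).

(-26, 5, -13)

The perpendicular from Q has direction n = (12, 1, −12): r = (−38, 4, −1) + λ(12, 1, −12).
Substitute into the plane: n·(Q + λn) = -151 gives -440 + 289λ = -151, so λ = 1.
Foot = (−38, 4, −1) + 1·(12, 1, −12) = (−26, 5, −13).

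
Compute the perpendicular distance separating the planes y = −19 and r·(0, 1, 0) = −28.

Both planes have normal n = (0, 1, 0), |n| = 1. Any point on the first plane is at distance |(-28) − (-19)|/|n| = 9/1 = 9 from the second.

9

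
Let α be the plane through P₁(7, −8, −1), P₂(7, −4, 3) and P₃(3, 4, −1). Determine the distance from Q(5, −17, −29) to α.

P₁P₂ = (0, 4, 4) and P₁P₃ = (−4, 12, 0), so a normal is n = P₁P₂ × P₁P₃ = (−48, −16, 16).
Then n·(5, −17, −29) − (−224) = −208.
|n| = √(2304 + 256 + 256) = 16√11, so the distance is |-208|/(16√11) = 13/√11.

13/√11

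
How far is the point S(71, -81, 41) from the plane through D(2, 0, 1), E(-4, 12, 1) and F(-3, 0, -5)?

29/√70

DE = (-6, 12, 0) and DF = (-5, 0, -6), so a normal is n = DE × DF = (-72, -36, 60).
d = |(-72)·71 + (-36)·(-81) + 60·41 − (-84)| / √(5184 + 1296 + 3600) = |348| / (12√70) = 29/√70.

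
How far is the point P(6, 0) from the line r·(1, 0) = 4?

2

The normal to the line is n = (1, 0) with |n| = 1.
|n·P − 4| = |6 − 4| = 2, so the distance is 2/1 = 2.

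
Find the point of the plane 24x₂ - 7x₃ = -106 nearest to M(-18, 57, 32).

(-18, 9, 46)

n = (0, 24, -7), |n|² = 625, and n·M − (-106) = 1250.
t = 1250/625 = 2, so the foot is M − t·n = (-18, 57, 32) − 2·(0, 24, -7) = (-18, 9, 46).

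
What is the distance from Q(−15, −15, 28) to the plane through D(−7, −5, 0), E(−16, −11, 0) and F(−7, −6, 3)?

√14

DE = (−9, −6, 0) and DF = (0, −1, 3), so a normal is n = DE × DF = (−18, 27, 9).
Then n·(−15, −15, 28) − (−9) = 126.
|n| = √(324 + 729 + 81) = 9√14, so the distance is |126|/(9√14) = √14.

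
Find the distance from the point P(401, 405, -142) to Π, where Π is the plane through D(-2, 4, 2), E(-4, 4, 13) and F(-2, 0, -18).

9

DE = (-2, 0, 11) and DF = (0, -4, -20), so a normal is n = DE × DF = (44, -40, 8).
Then n·(401, 405, -142) - (-232) = 540.
|n| = √(1936 + 1600 + 64) = 60, so the distance is |540|/60 = 9.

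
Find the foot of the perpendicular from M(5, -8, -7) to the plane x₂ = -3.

(5, -3, -7)

The perpendicular from M has direction n = (0, 1, 0): r = (5, -8, -7) + t(0, 1, 0).
Substitute into the plane: n·(M + tn) = -3 gives -8 + 1t = -3, so t = 5.
Foot = (5, -8, -7) + 5·(0, 1, 0) = (5, -3, -7).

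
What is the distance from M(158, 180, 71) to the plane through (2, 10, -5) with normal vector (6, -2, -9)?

The plane has equation n·(r − (2, 10, -5)) = 0, i.e. n·r = 37.
n = (6, -2, -9); n·P − 37 = -88; |n| = 11; distance = 88/11 = 8.

8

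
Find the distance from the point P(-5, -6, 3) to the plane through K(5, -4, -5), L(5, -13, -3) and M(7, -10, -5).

KL = (0, -9, 2) and KM = (2, -6, 0), so a normal is n = KL × KM = (12, 4, 18).
Then n·(-5, -6, 3) - (-46) = 16.
|n| = √(144 + 16 + 324) = 22, so the distance is |16|/22 = 8/11.

8/11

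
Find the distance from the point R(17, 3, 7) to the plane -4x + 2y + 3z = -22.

19/√29

d = |(-4)·17 + 2·3 + 3·7 − (-22)| / √(16 + 4 + 9) = |-19| / √29 = 19√29/29.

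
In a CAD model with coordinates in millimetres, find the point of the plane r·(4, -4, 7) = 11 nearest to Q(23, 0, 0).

(19, 4, -7)

The perpendicular from Q has direction n = (4, -4, 7): r = (23, 0, 0) + λ(4, -4, 7).
Substitute into the plane: n·(Q + λn) = 11 gives 92 + 81λ = 11, so λ = -1.
Foot = (23, 0, 0) + (-1)·(4, -4, 7) = (19, 4, -7).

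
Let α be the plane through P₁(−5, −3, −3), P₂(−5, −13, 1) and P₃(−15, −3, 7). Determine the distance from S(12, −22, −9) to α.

P₁P₂ = (0, −10, 4) and P₁P₃ = (−10, 0, 10), so a normal is n = P₁P₂ × P₁P₃ = (−100, −40, −100).
Then n·(12, −22, −9) − 920 = −340.
|n| = √(10000 + 1600 + 10000) = 60√6, so the distance is |-340|/(60√6) = 17√6/18.

17√6/18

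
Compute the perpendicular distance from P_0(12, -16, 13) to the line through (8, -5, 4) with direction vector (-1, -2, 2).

√74

Direction vector d = (-1, -2, 2).
AP = (4, -11, 9), and AP × d = (-4, -17, -19).
|AP × d|² = 666 and |d|² = 9, so the distance is √(666/9) = √74.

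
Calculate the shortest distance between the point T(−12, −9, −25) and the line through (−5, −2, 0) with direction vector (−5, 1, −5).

2√66

Direction vector d = (−5, 1, −5).
AP = (−7, −7, −25), and AP × d = (60, 90, −42).
|AP × d|² = 13464 and |d|² = 51, so the distance is √(13464/51) = √264 = 2√66.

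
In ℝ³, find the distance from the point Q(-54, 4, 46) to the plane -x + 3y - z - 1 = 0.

n = (-1, 3, -1); n·P − 1 = 19; |n| = √11; distance = 19/√11.

19√11/11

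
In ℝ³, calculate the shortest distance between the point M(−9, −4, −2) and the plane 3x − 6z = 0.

Normal vector n = (3, 0, −6), and n·(−9, −4, −2) − 0 = −15.
|n| = √(9 + 0 + 36) = 3√5, so the distance is |-15|/(3√5) = √5.

√5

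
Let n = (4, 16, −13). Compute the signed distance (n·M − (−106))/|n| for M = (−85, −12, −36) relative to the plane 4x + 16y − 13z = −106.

2

n·M − (-106) = 42.
|n| = 21, so the signed distance is 42/21 = 2.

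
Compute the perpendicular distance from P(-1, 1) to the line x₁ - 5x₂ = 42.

48/√26

d = |1·(-1) + (-5)·1 − 42| / √(1 + 25) = |-48|/√26 = 24√26/13.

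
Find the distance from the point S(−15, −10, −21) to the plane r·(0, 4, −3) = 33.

2

Normal vector n = (0, 4, −3), and n·(−15, −10, −21) − 33 = −10.
|n| = √(0 + 16 + 9) = 5, so the distance is |-10|/5 = 2.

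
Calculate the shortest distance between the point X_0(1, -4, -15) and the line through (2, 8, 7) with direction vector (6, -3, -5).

Direction vector d = (6, -3, -5).
AP = (-1, -12, -22); AP·d = 140, |AP|² = 629, |d|² = 70.
distance² = |AP|² − (AP·d)²/|d|² = 629 − 19600/70 = 349, so the distance is √349.

√349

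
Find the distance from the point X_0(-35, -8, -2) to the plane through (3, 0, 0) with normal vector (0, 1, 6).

20/√37

The plane has equation n·(r − (3, 0, 0)) = 0, i.e. n·r = 0.
Then n·(-35, -8, -2) - 0 = -20.
|n| = √(0 + 1 + 36) = √37, so the distance is |-20|/√37 = 20√37/37.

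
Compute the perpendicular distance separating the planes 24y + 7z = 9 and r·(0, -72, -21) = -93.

22/25

Divide the second equation by -3 to match normals: 24y + 7z = 31.
With common normal n = (0, 24, 7) (|n| = 25), the distance is |9 − 31|/|n| = 22/25.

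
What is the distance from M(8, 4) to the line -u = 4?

d = |(-1)·8 + 0·4 − 4| / √(1 + 0) = |-12|/1 = 12.

12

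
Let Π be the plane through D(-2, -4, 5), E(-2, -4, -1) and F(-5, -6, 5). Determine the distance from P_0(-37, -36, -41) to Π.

2√13

DE = (0, 0, -6) and DF = (-3, -2, 0), so a normal is n = DE × DF = (-12, 18, 0).
Then n·(-37, -36, -41) - (-48) = -156.
|n| = √(144 + 324 + 0) = 6√13, so the distance is |-156|/(6√13) = 2√13.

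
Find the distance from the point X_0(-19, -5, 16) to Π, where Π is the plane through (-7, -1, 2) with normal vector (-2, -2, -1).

The plane has equation n·(r − (-7, -1, 2)) = 0, i.e. n·r = 14.
n = (-2, -2, -1); n·P − 14 = 18; |n| = 3; distance = 18/3 = 6.

6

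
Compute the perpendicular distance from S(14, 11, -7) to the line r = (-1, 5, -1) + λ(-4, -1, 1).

3

Direction vector d = (-4, -1, 1).
AP = (15, 6, -6), and AP × d = (0, 9, 9).
|AP × d|² = 162 and |d|² = 18, so the distance is √(162/18) = √9 = 3.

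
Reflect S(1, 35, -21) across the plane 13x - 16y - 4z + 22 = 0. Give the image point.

With n = (13, -16, -4), the signed offset is (n·S − (-22))/|n|² = -441/441 = -1.
S' = S − 2t·n = (1, 35, -21) − (-2)·(13, -16, -4) = (27, 3, -29).

(27, 3, -29)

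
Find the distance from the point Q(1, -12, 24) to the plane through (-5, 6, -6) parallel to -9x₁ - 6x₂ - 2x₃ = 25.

Parallel planes share the normal n = (-9, -6, -2); since (-5, 6, -6) lies on the plane, its equation is -9x₁ - 6x₂ - 2x₃ = 21.
d = |(-9)·1 + (-6)·(-12) + (-2)·24 − 21| / √(81 + 36 + 4) = |-6| / 11 = 6/11.

6/11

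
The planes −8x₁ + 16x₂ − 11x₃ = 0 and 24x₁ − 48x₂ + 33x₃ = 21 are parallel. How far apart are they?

Divide the second equation by -3 to match normals: −8x₁ + 16x₂ − 11x₃ = -7.
Both planes have normal n = (−8, 16, −11), |n| = 21. Any point on the first plane is at distance |(-7) − 0|/|n| = 7/21 = 1/3 from the second.

1/3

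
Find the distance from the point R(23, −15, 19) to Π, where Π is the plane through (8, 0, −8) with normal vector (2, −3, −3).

6/√22

The plane has equation n·(r − (8, 0, −8)) = 0, i.e. n·r = 40.
d = |2·23 + (-3)·(-15) + (-3)·19 − 40| / √(4 + 9 + 9) = |-6| / √22 = 3√22/11.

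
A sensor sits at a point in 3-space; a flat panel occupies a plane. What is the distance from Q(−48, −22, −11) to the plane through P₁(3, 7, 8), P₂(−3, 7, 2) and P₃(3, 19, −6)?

1

P₁P₂ = (−6, 0, −6) and P₁P₃ = (0, 12, −14), so a normal is n = P₁P₂ × P₁P₃ = (72, −84, −72).
n = (72, −84, −72); n·P − (-948) = 132; |n| = 132; distance = 132/132 = 1.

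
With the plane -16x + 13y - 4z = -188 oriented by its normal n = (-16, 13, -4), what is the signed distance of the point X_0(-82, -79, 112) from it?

25/21

n·X_0 − (-188) = 25.
|n| = 21, so the signed distance is 25/21.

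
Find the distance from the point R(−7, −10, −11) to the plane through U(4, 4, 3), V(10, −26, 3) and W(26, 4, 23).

16/15

UV = (6, −30, 0) and UW = (22, 0, 20), so a normal is n = UV × UW = (−600, −120, 660).
Then n·(−7, −10, −11) − (−900) = −960.
|n| = √(360000 + 14400 + 435600) = 900, so the distance is |-960|/900 = 16/15.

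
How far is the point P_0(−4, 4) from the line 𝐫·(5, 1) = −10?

The normal to the line is n = (5, 1) with |n| = √26.
|n·P_0 − (-10)| = |-16 − (-10)| = 6, so the distance is 6/√26.

6/√26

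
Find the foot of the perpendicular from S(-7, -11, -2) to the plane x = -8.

(-8, -11, -2)

The perpendicular from S has direction n = (1, 0, 0): r = (-7, -11, -2) + λ(1, 0, 0).
Substitute into the plane: n·(S + λn) = -8 gives -7 + 1λ = -8, so λ = -1.
Foot = (-7, -11, -2) + (-1)·(1, 0, 0) = (-8, -11, -2).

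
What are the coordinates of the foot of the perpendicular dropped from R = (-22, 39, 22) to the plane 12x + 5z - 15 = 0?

(-10, 39, 27)

n = (12, 0, 5), |n|² = 169, and n·R − 15 = -169.
t = -169/169 = -1, so the foot is R − t·n = (-22, 39, 22) − (-1)·(12, 0, 5) = (-10, 39, 27).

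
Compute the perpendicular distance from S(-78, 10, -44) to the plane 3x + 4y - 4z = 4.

Normal vector n = (3, 4, -4), and n·(-78, 10, -44) - 4 = -22.
|n| = √(9 + 16 + 16) = √41, so the distance is |-22|/√41 = 22√41/41.

22√41/41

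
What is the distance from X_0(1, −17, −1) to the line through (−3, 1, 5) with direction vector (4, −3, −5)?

Direction vector d = (4, −3, −5).
AP = (4, −18, −6), and AP × d = (72, −4, 60).
|AP × d|² = 8800 and |d|² = 50, so the distance is √(8800/50) = √176 = 4√11.

4√11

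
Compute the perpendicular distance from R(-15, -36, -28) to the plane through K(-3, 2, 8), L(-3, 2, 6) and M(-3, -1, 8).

KL = (0, 0, -2) and KM = (0, -3, 0), so a normal is n = KL × KM = (-6, 0, 0).
Then n·(-15, -36, -28) - 18 = 72.
|n| = √(36 + 0 + 0) = 6, so the distance is |72|/6 = 12.

12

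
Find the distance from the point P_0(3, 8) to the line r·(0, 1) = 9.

d = |0·3 + 1·8 − 9| / √(0 + 1) = |-1|/1 = 1.

1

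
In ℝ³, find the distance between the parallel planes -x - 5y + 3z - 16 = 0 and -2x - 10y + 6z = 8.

Divide the second equation by 2 to match normals: -x - 5y + 3z = 4.
With common normal n = (-1, -5, 3) (|n| = √35), the distance is |16 − 4|/|n| = 12/√35.

12√35/35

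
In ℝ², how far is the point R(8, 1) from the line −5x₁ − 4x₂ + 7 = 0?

37/√41

d = |(-5)·8 + (-4)·1 − (-7)| / √(25 + 16) = |-37|/√41 = 37√41/41.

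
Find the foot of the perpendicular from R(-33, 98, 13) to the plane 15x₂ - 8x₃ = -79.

The perpendicular from R has direction n = (0, 15, -8): r = (-33, 98, 13) + λ(0, 15, -8).
Substitute into the plane: n·(R + λn) = -79 gives 1366 + 289λ = -79, so λ = -5.
Foot = (-33, 98, 13) + (-5)·(0, 15, -8) = (-33, 23, 53).

(-33, 23, 53)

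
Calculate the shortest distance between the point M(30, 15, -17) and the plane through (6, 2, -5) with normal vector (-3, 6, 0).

2√5/5

The plane has equation n·(r − (6, 2, -5)) = 0, i.e. n·r = -6.
d = |(-3)·30 + 6·15 − (-6)| / √(9 + 36 + 0) = |6| / (3√5) = 2/√5.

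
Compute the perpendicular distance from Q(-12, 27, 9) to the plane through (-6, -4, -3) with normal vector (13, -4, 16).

10/21

The plane has equation n·(r − (-6, -4, -3)) = 0, i.e. n·r = -110.
Then n·(-12, 27, 9) - (-110) = -10.
|n| = √(169 + 16 + 256) = 21, so the distance is |-10|/21 = 10/21.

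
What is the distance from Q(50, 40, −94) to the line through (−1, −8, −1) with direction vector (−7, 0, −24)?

3√881

Direction vector d = (−7, 0, −24).
AP = (51, 48, −93), and AP × d = (−1152, 1875, 336).
|AP × d|² = 4955625 and |d|² = 625, so the distance is √(4955625/625) = √7929 = 3√881.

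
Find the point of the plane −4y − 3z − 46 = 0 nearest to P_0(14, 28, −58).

The perpendicular from P_0 has direction n = (0, −4, −3): r = (14, 28, −58) + t(0, −4, −3).
Substitute into the plane: n·(P_0 + tn) = 46 gives 62 + 25t = 46, so t = -16/25.
Foot = (14, 28, −58) + (-16/25)·(0, −4, −3) = (14, 764/25, −1402/25).

(14, 764/25, -1402/25)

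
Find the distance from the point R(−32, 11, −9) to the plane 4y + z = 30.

5√17/17

Normal vector n = (0, 4, 1), and n·(−32, 11, −9) − 30 = 5.
|n| = √(0 + 16 + 1) = √17, so the distance is |5|/√17 = 5/√17.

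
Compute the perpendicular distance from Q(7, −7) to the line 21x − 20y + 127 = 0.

The normal to the line is n = (21, −20) with |n| = 29.
|n·Q − (-127)| = |287 − (-127)| = 414, so the distance is 414/29.

414/29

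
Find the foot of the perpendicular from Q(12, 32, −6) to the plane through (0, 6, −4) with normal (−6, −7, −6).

(0, 18, -18)

The perpendicular from Q has direction n = (−6, −7, −6): r = (12, 32, −6) + t(−6, −7, −6).
Substitute into the plane: n·(Q + tn) = -18 gives -260 + 121t = -18, so t = 2.
Foot = (12, 32, −6) + 2·(−6, −7, −6) = (0, 18, −18).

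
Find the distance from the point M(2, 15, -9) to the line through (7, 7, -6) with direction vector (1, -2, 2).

√17

Direction vector d = (1, -2, 2).
AP = (-5, 8, -3), and AP × d = (10, 7, 2).
|AP × d|² = 153 and |d|² = 9, so the distance is √(153/9) = √17.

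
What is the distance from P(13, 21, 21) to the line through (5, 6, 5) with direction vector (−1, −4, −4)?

Direction vector d = (−1, −4, −4).
AP = (8, 15, 16); AP·d = -132, |AP|² = 545, |d|² = 33.
distance² = |AP|² − (AP·d)²/|d|² = 545 − 17424/33 = 17, so the distance is √17.

√17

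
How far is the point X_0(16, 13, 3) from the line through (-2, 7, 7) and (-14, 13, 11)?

6√5

A direction vector is d = (-12, 6, 4).
AP = (18, 6, -4); AP·d = -196, |AP|² = 376, |d|² = 196.
distance² = |AP|² − (AP·d)²/|d|² = 376 − 38416/196 = 180, so the distance is 6√5.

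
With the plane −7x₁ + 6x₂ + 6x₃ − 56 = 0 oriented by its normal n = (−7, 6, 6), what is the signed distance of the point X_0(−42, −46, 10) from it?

2

n·X_0 − 56 = 22.
|n| = 11, so the signed distance is 22/11 = 2.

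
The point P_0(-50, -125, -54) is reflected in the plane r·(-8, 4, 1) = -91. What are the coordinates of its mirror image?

n = (-8, 4, 1), |n|² = 81, n·P_0 − (-91) = -63, so t = -63/81 = -7/9.
Foot F = P_0 − (-7/9)·n = (-506/9, -1097/9, -479/9); the reflection is 2F − P_0 = (-562/9, -1069/9, -472/9).

(-562/9, -1069/9, -472/9)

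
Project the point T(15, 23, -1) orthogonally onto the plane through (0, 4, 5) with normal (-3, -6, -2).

(6, 5, -7)

n = (-3, -6, -2), |n|² = 49, and n·T − (-34) = -147.
t = -147/49 = -3, so the foot is T − t·n = (15, 23, -1) − (-3)·(-3, -6, -2) = (6, 5, -7).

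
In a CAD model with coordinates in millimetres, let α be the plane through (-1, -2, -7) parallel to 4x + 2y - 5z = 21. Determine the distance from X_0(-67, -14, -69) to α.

Parallel planes share the normal n = (4, 2, -5); since (-1, -2, -7) lies on the plane, its equation is 4x + 2y - 5z = 27.
Then n·(-67, -14, -69) - 27 = 22.
|n| = √(16 + 4 + 25) = 3√5, so the distance is |22|/(3√5) = 22√5/15.

22√5/15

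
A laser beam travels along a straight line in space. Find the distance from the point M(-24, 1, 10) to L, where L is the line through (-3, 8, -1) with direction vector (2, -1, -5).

√341

Direction vector d = (2, -1, -5).
AP = (-21, -7, 11), and AP × d = (46, -83, 35).
|AP × d|² = 10230 and |d|² = 30, so the distance is √(10230/30) = √341.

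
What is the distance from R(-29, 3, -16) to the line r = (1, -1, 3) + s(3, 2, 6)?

Direction vector d = (3, 2, 6).
AP = (-30, 4, -19), and AP × d = (62, 123, -72).
|AP × d|² = 24157 and |d|² = 49, so the distance is √(24157/49) = √493.

√493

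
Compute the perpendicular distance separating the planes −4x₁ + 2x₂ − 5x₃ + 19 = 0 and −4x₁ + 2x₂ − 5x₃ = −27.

8√5/15

Both planes have normal n = (−4, 2, −5), |n| = 3√5. Any point on the first plane is at distance |(-27) − (-19)|/|n| = 8/(3√5) from the second.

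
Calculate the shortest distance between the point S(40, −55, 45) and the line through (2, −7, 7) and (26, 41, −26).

A direction vector is d = (24, 48, −33).
AP = (38, −48, 38), and AP × d = (−240, 2166, 2976).
|AP × d|² = 13605732 and |d|² = 3969, so the distance is √(13605732/3969) = √3428 = 2√857.

2√857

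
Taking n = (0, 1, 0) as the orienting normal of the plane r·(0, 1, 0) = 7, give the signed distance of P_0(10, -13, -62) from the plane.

n·P_0 − 7 = -20.
|n| = 1, so the signed distance is -20/1 = -20.

-20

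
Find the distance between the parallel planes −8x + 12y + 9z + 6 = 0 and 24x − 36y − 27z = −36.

Divide the second equation by -3 to match normals: −8x + 12y + 9z = 12.
Both planes have normal n = (−8, 12, 9), |n| = 17. Any point on the first plane is at distance |12 − (-6)|/|n| = 18/17 from the second.

18/17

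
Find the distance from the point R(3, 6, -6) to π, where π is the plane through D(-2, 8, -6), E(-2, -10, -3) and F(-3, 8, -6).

DE = (0, -18, 3) and DF = (-1, 0, 0), so a normal is n = DE × DF = (0, -3, -18).
Then n·(3, 6, -6) - 84 = 6.
|n| = √(0 + 9 + 324) = 3√37, so the distance is |6|/(3√37) = 2√37/37.

2√37/37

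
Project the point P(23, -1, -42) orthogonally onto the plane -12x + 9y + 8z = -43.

(-1, 17, -26)

The perpendicular from P has direction n = (-12, 9, 8): r = (23, -1, -42) + t(-12, 9, 8).
Substitute into the plane: n·(P + tn) = -43 gives -621 + 289t = -43, so t = 2.
Foot = (23, -1, -42) + 2·(-12, 9, 8) = (-1, 17, -26).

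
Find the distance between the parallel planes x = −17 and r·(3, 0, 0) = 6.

Divide the second equation by 3 to match normals: x = 2.
With common normal n = (1, 0, 0) (|n| = 1), the distance is |(-17) − 2|/|n| = 19/1 = 19.

19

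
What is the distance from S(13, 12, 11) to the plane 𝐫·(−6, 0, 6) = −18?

n = (−6, 0, 6); n·P − (-18) = 6; |n| = 6√2; distance = 6/(6√2) = 1/√2.

√2/2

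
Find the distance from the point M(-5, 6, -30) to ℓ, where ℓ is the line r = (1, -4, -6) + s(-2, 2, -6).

2√2

Direction vector d = (-2, 2, -6).
AP = (-6, 10, -24), and AP × d = (-12, 12, 8).
|AP × d|² = 352 and |d|² = 44, so the distance is √(352/44) = √8 = 2√2.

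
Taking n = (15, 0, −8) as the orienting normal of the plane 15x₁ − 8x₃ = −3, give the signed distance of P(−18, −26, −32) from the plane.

-11/17

n·P − (-3) = -11.
|n| = 17, so the signed distance is -11/17.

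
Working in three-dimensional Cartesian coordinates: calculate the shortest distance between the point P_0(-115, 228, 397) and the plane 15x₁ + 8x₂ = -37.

n = (15, 8, 0); n·P − (-37) = 136; |n| = 17; distance = 136/17 = 8.

8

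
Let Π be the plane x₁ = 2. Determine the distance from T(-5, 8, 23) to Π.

7

d = |1·(-5) − 2| / √(1 + 0 + 0) = |-7| / 1 = 7.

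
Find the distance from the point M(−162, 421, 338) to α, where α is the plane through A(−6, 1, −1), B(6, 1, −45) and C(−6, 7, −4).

6

AB = (12, 0, −44) and AC = (0, 6, −3), so a normal is n = AB × AC = (264, 36, 72).
Then n·(−162, 421, 338) − (−1620) = −1656.
|n| = √(69696 + 1296 + 5184) = 276, so the distance is |-1656|/276 = 6.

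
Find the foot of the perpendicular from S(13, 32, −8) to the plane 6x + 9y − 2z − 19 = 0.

n = (6, 9, −2), |n|² = 121, and n·S − 19 = 363.
t = 363/121 = 3, so the foot is S − t·n = (13, 32, −8) − 3·(6, 9, −2) = (−5, 5, −2).

(-5, 5, -2)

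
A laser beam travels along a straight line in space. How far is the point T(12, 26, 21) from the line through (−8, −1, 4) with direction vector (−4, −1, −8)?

√689

Direction vector d = (−4, −1, −8).
AP = (20, 27, 17), and AP × d = (−199, 92, 88).
|AP × d|² = 55809 and |d|² = 81, so the distance is √(55809/81) = √689.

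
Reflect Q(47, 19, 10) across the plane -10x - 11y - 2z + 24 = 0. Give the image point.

With n = (-10, -11, -2), the signed offset is (n·Q − (-24))/|n|² = -675/225 = -3.
Q' = Q − 2t·n = (47, 19, 10) − (-6)·(-10, -11, -2) = (-13, -47, -2).

(-13, -47, -2)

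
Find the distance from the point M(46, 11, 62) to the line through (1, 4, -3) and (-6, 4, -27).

A direction vector is d = (-7, 0, -24).
AP = (45, 7, 65), and AP × d = (-168, 625, 49).
|AP × d|² = 421250 and |d|² = 625, so the distance is √(421250/625) = √674.

√674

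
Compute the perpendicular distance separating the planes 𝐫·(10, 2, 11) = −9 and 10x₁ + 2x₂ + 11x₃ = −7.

2/15

Both planes have normal n = (10, 2, 11), |n| = 15. Any point on the first plane is at distance |(-7) − (-9)|/|n| = 2/15 from the second.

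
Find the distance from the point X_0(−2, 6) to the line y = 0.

d = |0·(-2) + 1·6 − 0| / √(0 + 1) = |6|/1 = 6.

6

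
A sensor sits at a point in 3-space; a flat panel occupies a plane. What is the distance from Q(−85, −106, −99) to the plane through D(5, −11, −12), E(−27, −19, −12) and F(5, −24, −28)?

29/21

DE = (−32, −8, 0) and DF = (0, −13, −16), so a normal is n = DE × DF = (128, −512, 416).
Then n·(−85, −106, −99) − 1280 = 928.
|n| = √(16384 + 262144 + 173056) = 672, so the distance is |928|/672 = 29/21.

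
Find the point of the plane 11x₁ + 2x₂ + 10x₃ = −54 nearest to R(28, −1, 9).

(6, -5, -11)

n = (11, 2, 10), |n|² = 225, and n·R − (-54) = 450.
t = 450/225 = 2, so the foot is R − t·n = (28, −1, 9) − 2·(11, 2, 10) = (6, −5, −11).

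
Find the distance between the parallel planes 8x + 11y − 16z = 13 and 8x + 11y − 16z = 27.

2/3

With common normal n = (8, 11, −16) (|n| = 21), the distance is |13 − 27|/|n| = 14/21 = 2/3.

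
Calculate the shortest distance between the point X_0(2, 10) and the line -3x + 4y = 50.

16/5

d = |(-3)·2 + 4·10 − 50| / √(9 + 16) = |-16|/5 = 16/5.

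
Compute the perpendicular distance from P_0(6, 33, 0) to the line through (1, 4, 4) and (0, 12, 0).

A direction vector is d = (-1, 8, -4).
AP = (5, 29, -4); AP·d = 243, |AP|² = 882, |d|² = 81.
distance² = |AP|² − (AP·d)²/|d|² = 882 − 59049/81 = 153, so the distance is 3√17.

3√17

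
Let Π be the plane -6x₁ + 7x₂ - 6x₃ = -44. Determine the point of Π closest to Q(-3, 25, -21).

n = (-6, 7, -6), |n|² = 121, and n·Q − (-44) = 363.
t = 363/121 = 3, so the foot is Q − t·n = (-3, 25, -21) − 3·(-6, 7, -6) = (15, 4, -3).

(15, 4, -3)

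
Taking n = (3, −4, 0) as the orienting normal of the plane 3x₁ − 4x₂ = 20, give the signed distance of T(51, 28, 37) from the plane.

n·T − 20 = 21.
|n| = 5, so the signed distance is 21/5.

21/5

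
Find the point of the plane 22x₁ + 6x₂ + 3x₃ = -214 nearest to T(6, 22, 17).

The perpendicular from T has direction n = (22, 6, 3): r = (6, 22, 17) + λ(22, 6, 3).
Substitute into the plane: n·(T + λn) = -214 gives 315 + 529λ = -214, so λ = -1.
Foot = (6, 22, 17) + (-1)·(22, 6, 3) = (-16, 16, 14).

(-16, 16, 14)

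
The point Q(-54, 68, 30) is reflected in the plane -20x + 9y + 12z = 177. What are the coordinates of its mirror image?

(66, 14, -42)

n = (-20, 9, 12), |n|² = 625, n·Q − 177 = 1875, so t = 1875/625 = 3.
Foot F = Q − 3·n = (6, 41, -6); the reflection is 2F − Q = (66, 14, -42).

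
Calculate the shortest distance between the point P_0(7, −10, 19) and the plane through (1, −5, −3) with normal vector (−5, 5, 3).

The plane has equation n·(r − (1, −5, −3)) = 0, i.e. n·r = -39.
d = |(-5)·7 + 5·(-10) + 3·19 − (-39)| / √(25 + 25 + 9) = |11| / √59 = 11/√59.

11√59/59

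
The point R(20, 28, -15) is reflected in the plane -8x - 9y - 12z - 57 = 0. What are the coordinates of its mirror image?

With n = (-8, -9, -12), the signed offset is (n·R − 57)/|n|² = -289/289 = -1.
R' = R − 2t·n = (20, 28, -15) − (-2)·(-8, -9, -12) = (4, 10, -39).

(4, 10, -39)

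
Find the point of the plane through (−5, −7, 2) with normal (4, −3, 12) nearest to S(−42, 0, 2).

n = (4, −3, 12), |n|² = 169, and n·S − 25 = -169.
t = -169/169 = -1, so the foot is S − t·n = (−42, 0, 2) − (-1)·(4, −3, 12) = (−38, −3, 14).

(-38, -3, 14)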